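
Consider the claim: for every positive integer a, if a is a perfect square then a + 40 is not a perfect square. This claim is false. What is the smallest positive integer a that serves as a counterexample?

a = 9

We need the least positive integer a for which a is a perfect square but a + 40 is a perfect square.
a = 1: 1 + 40 = 41, not a perfect square.
a = 4: 4 + 40 = 44, not a perfect square.
a = 9: 9 = 3² and 9 + 40 = 49 = 7².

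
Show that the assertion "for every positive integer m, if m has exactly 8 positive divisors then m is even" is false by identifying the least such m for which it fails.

m = 105

A counterexample is any positive integer m such that m has exactly 8 positive divisors but m is odd; we check each in order.
The first 12 eligible values, up to m = 104, all satisfy the conclusion.
m = 105: divisors of 105: 1, 3, 5, 7, 15, 21, 35, 105; 105 is odd.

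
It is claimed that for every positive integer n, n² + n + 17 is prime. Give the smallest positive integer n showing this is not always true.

For n = 1, 2, 3, 4, …, 13, 14, 15 the conclusion holds.
n = 16: n² + n + 17 = 289 = 17 × 17, composite.
Hence n = 16 is a counterexample.

n = 16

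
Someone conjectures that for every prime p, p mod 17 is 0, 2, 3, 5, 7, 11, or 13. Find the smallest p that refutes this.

We need the least prime p for which the claim fails.
The first 8 eligible values, up to p = 19, all satisfy the conclusion.
p = 23: 23 mod 17 = 6 — not in {0, 2, 3, 5, 7, 11, 13}.
So p = 23 is the smallest counterexample.

p = 23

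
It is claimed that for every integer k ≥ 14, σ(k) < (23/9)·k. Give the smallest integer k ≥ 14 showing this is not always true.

We need the least integer k ≥ 14 for which the claim fails.
For k = 14, 15, 16, 17, …, 45, 46, 47 the conclusion holds.
k = 48: σ(48) = 124; 124 ≥ 368/3.

k = 48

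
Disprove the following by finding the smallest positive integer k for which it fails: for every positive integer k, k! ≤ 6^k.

The first 13 eligible values, up to k = 13, all satisfy the conclusion.
k = 14: k! = 87178291200 and 6^k = 78364164096, so 87178291200 > 78364164096.
Thus k = 14 disproves the claim, and no smaller k works.

k = 14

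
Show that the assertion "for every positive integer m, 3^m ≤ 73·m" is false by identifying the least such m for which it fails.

For m = 1, 2, 3, 4, 5 the conclusion holds.
m = 6: 3^m = 729 and 73·m = 438, so 729 > 438.
So m = 6 is the smallest counterexample.

m = 6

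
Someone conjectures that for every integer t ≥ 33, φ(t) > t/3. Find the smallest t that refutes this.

t = 36

For t = 33, 34, 35 the conclusion holds.
t = 36: φ(36) = 12 and 36/3 = 12, so φ(36) ≤ 36/3.
Thus t = 36 disproves the claim, and no smaller t works.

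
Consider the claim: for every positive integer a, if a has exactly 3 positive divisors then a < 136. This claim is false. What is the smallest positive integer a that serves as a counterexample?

We need the least positive integer a for which a has exactly 3 positive divisors but the claim fails.
a = 4: τ(4) = 3; 4 < 136.
a = 9: τ(9) = 3; 9 < 136.
a = 25: τ(25) = 3; 25 < 136.
a = 49: τ(49) = 3; 49 < 136.
a = 121: τ(121) = 3; 121 < 136.
a = 169: τ(169) = 3; 169 ≥ 136.
So a = 169 is the smallest counterexample.

a = 169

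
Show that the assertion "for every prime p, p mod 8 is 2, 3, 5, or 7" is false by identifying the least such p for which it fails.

A counterexample is any prime p such that the claim fails; we check each in order.
The first 6 eligible values, up to p = 13, all satisfy the conclusion.
p = 17: 17 mod 8 = 1 — not in {2, 3, 5, 7}.

p = 17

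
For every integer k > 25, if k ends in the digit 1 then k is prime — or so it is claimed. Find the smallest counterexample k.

k = 51

Check each integer k > 25 in order until k ends in the digit 1 but k is not prime.
k = 31: 31 ends in 1 and is prime.
k = 41: 41 ends in 1 and is prime.
k = 51: 51 ends in 1; 51 = 3 × 17, composite.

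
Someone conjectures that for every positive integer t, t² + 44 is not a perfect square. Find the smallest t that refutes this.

t = 10

A counterexample is any positive integer t such that t² + 44 is a perfect square; we check each in order.
For t = 1, 2, 3, 4, 5, 6, 7, 8, 9 the conclusion holds.
t = 10: 10² + 44 = 144 = 12², a perfect square.
So t = 10 is the smallest counterexample.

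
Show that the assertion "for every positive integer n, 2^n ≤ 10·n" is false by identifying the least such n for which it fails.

n = 6

Check each positive integer n in order until 2^n > 10·n.
n = 1: 2^n = 2 and 10·n = 10, so 2 ≤ 10.
n = 2: 2^n = 4 and 10·n = 20, so 4 ≤ 20.
n = 3: 2^n = 8 and 10·n = 30, so 8 ≤ 30.
n = 4: 2^n = 16 and 10·n = 40, so 16 ≤ 40.
n = 5: 2^n = 32 and 10·n = 50, so 32 ≤ 50.
n = 6: 2^n = 64 and 10·n = 60, so 64 > 60.
Hence n = 6 is a counterexample.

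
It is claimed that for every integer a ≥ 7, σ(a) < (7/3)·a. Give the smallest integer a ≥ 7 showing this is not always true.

The first 5 eligible values, up to a = 11, all satisfy the conclusion.
a = 12: σ(12) = 28; 28 ≥ 28.
Thus a = 12 disproves the claim, and no smaller a works.

a = 12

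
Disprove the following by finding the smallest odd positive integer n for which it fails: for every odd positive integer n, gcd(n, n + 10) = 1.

A counterexample is any odd positive integer n such that gcd(n, n + 10) > 1; we check each in order.
For n = 1, 3 the conclusion holds.
n = 5: gcd(5, 15) = 5.
Thus n = 5 disproves the claim, and no smaller n works.

n = 5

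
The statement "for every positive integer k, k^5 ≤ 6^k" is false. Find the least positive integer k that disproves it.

A counterexample is any positive integer k such that k^5 > 6^k; we check each in order.
k = 1: k^5 = 1 and 6^k = 6, so 1 ≤ 6.
k = 2: k^5 = 32 and 6^k = 36, so 32 ≤ 36.
k = 3: k^5 = 243 and 6^k = 216, so 243 > 216.
So k = 3 is the smallest counterexample.

k = 3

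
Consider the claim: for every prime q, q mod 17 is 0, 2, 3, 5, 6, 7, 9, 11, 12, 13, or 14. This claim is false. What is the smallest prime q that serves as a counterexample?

q = 59

For q = 2, 3, 5, 7, …, 43, 47, 53 the conclusion holds.
q = 59: 59 mod 17 = 8 — not in {0, 2, 3, 5, 6, 7, 9, 11, 12, 13, 14}.
So q = 59 is the smallest counterexample.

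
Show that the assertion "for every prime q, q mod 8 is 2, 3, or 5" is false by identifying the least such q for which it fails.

q = 7

A counterexample is any prime q such that the claim fails; we check each in order.
For q = 2, 3, 5 the conclusion holds.
q = 7: 7 mod 8 = 7 — not in {2, 3, 5}.
Hence q = 7 is a counterexample.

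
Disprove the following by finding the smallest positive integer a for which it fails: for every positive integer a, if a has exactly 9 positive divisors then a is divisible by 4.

a = 225

A counterexample is any positive integer a such that a has exactly 9 positive divisors but a is not divisible by 4; we check each in order.
a = 36: τ(36) = 9; 36 mod 4 = 0.
a = 100: τ(100) = 9; 100 mod 4 = 0.
a = 196: τ(196) = 9; 196 mod 4 = 0.
a = 225: τ(225) = 9; 225 mod 4 = 1.
Thus a = 225 disproves the claim, and no smaller a works.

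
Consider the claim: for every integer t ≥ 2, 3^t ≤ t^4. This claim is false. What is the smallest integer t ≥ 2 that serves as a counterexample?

t = 8

A counterexample is any integer t ≥ 2 such that 3^t > t^4; we check each in order.
For t = 2, 3, 4, 5, 6, 7 the conclusion holds.
t = 8: 3^t = 6561 and t^4 = 4096, so 6561 > 4096.
Hence t = 8 is a counterexample.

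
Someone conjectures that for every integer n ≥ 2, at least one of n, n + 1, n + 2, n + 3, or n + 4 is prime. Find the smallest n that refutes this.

We need the least integer n ≥ 2 for which n, n + 1, n + 2, n + 3, n + 4 are all composite.
The first 22 eligible values, up to n = 23, all satisfy the conclusion.
n = 24: 24 = 2 × 12; 25 = 5 × 5; 26 = 2 × 13; 27 = 3 × 9; 28 = 2 × 14 — all composite.

n = 24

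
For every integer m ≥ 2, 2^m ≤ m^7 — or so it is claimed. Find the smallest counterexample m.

Check each integer m ≥ 2 in order until 2^m > m^7.
The first 35 eligible values, up to m = 36, all satisfy the conclusion.
m = 37: 2^m = 137438953472 and m^7 = 94931877133, so 137438953472 > 94931877133.
Hence m = 37 is a counterexample.

m = 37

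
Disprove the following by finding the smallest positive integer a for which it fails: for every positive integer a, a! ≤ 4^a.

a = 1: a! = 1 and 4^a = 4, so 1 ≤ 4.
a = 2: a! = 2 and 4^a = 16, so 2 ≤ 16.
a = 3: a! = 6 and 4^a = 64, so 6 ≤ 64.
a = 4: a! = 24 and 4^a = 256, so 24 ≤ 256.
a = 5: a! = 120 and 4^a = 1024, so 120 ≤ 1024.
a = 6: a! = 720 and 4^a = 4096, so 720 ≤ 4096.
a = 7: a! = 5040 and 4^a = 16384, so 5040 ≤ 16384.
a = 8: a! = 40320 and 4^a = 65536, so 40320 ≤ 65536.
a = 9: a! = 362880 and 4^a = 262144, so 362880 > 262144.
Hence a = 9 is a counterexample.

a = 9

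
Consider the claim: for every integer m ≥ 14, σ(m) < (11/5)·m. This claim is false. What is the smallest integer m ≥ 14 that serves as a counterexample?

For m = 14, 15, 16, 17, 18, 19, 20, 21, 22, 23 the conclusion holds.
m = 24: σ(24) = 60; 60 ≥ 264/5.
Thus m = 24 disproves the claim, and no smaller m works.

m = 24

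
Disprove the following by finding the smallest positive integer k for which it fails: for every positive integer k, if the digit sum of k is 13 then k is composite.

k = 67

We need the least positive integer k for which the digit sum of k is 13 but k is prime.
For k = 49, 58 the conclusion holds.
k = 67: digit sum 13; 67 is prime, not composite.
Hence k = 67 is a counterexample.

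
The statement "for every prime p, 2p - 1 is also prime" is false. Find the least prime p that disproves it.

p = 5

p = 2: 2p - 1 = 3, prime.
p = 3: 2p - 1 = 5, prime.
p = 5: 2p - 1 = 9 = 3 × 3, not prime.
Thus p = 5 disproves the claim, and no smaller p works.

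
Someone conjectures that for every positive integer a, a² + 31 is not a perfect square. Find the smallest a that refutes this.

For a = 1, 2, 3, 4, …, 12, 13, 14 the conclusion holds.
a = 15: 15² + 31 = 256 = 16², a perfect square.

a = 15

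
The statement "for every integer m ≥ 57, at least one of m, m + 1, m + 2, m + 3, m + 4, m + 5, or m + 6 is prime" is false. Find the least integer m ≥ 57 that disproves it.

m = 90

We need the least integer m ≥ 57 for which m, m + 1, m + 2, m + 3, m + 4, m + 5, m + 6 are all composite.
For m = 57, 58, 59, 60, …, 87, 88, 89 the conclusion holds.
m = 90: 90 = 2 × 45; 91 = 7 × 13; 92 = 2 × 46; 93 = 3 × 31; 94 = 2 × 47; 95 = 5 × 19; 96 = 2 × 48 — all composite.
Hence m = 90 is a counterexample.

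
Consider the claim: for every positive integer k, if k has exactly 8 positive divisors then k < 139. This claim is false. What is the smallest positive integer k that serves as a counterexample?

For k = 24, 30, 40, 42, …, 135, 136, 138 the conclusion holds.
k = 152: τ(152) = 8; 152 ≥ 139.
Hence k = 152 is a counterexample.

k = 152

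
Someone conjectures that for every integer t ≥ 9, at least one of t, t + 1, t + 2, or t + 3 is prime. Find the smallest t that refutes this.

t = 24

The first 15 eligible values, up to t = 23, all satisfy the conclusion.
t = 24: 24 = 2 × 12; 25 = 5 × 5; 26 = 2 × 13; 27 = 3 × 9 — all composite.
Thus t = 24 disproves the claim, and no smaller t works.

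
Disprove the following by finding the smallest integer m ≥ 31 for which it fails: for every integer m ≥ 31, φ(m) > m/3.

We need the least integer m ≥ 31 for which the claim fails.
m = 31: φ(31) = 30 and 31/3 = 31/3, so φ(31) > 31/3.
m = 32: φ(32) = 16 and 32/3 = 32/3, so φ(32) > 32/3.
m = 33: φ(33) = 20 and 33/3 = 11, so φ(33) > 33/3.
m = 34: φ(34) = 16 and 34/3 = 34/3, so φ(34) > 34/3.
m = 35: φ(35) = 24 and 35/3 = 35/3, so φ(35) > 35/3.
m = 36: φ(36) = 12 and 36/3 = 12, so φ(36) ≤ 36/3.
So m = 36 is the smallest counterexample.

m = 36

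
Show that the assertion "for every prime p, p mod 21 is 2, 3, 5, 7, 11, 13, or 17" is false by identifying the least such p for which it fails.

p = 19

Check each prime p in order until the claim fails.
p = 2: 2 mod 21 = 2.
p = 3: 3 mod 21 = 3.
p = 5: 5 mod 21 = 5.
p = 7: 7 mod 21 = 7.
p = 11: 11 mod 21 = 11.
p = 13: 13 mod 21 = 13.
p = 17: 17 mod 21 = 17.
p = 19: 19 mod 21 = 19 — not in {2, 3, 5, 7, 11, 13, 17}.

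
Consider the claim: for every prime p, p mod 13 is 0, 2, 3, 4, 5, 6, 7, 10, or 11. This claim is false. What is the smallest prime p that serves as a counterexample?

We need the least prime p for which the claim fails.
For p = 2, 3, 5, 7, …, 37, 41, 43 the conclusion holds.
p = 47: 47 mod 13 = 8 — not in {0, 2, 3, 4, 5, 6, 7, 10, 11}.

p = 47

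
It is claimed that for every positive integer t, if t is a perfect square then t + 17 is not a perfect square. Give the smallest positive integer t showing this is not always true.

t = 64

Check each positive integer t in order until t is a perfect square but t + 17 is a perfect square.
t = 1: 1 + 17 = 18, not a perfect square.
t = 4: 4 + 17 = 21, not a perfect square.
t = 9: 9 + 17 = 26, not a perfect square.
t = 16: 16 + 17 = 33, not a perfect square.
t = 25: 25 + 17 = 42, not a perfect square.
t = 36: 36 + 17 = 53, not a perfect square.
t = 49: 49 + 17 = 66, not a perfect square.
t = 64: 64 = 8² and 64 + 17 = 81 = 9².
Thus t = 64 disproves the claim, and no smaller t works.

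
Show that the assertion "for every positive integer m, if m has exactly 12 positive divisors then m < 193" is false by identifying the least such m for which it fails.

For m = 60, 72, 84, 90, …, 150, 156, 160 the conclusion holds.
m = 198: τ(198) = 12; 198 ≥ 193.

m = 198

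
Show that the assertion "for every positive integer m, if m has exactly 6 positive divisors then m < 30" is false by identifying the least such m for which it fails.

m = 32

For m = 12, 18, 20, 28 the conclusion holds.
m = 32: τ(32) = 6; 32 ≥ 30.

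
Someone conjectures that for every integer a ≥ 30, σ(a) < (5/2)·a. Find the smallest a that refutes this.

For a = 30, 31, 32, 33, 34, 35 the conclusion holds.
a = 36: σ(36) = 91; 91 ≥ 90.
Hence a = 36 is a counterexample.

a = 36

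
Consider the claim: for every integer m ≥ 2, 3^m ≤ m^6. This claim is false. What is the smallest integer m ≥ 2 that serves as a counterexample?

m = 15

The first 13 eligible values, up to m = 14, all satisfy the conclusion.
m = 15: 3^m = 14348907 and m^6 = 11390625, so 14348907 > 11390625.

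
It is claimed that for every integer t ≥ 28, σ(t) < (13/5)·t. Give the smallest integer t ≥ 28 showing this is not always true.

t = 60

For t = 28, 29, 30, 31, …, 57, 58, 59 the conclusion holds.
t = 60: σ(60) = 168; 168 ≥ 156.
So t = 60 is the smallest counterexample.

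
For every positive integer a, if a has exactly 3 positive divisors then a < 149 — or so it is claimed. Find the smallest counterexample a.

a = 169

Check each positive integer a in order until a has exactly 3 positive divisors but the claim fails.
The first 5 eligible values, up to a = 121, all satisfy the conclusion.
a = 169: τ(169) = 3; 169 ≥ 149.
So a = 169 is the smallest counterexample.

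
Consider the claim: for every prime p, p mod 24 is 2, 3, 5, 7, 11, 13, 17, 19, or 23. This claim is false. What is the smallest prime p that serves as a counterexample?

We need the least prime p for which the claim fails.
For p = 2, 3, 5, 7, …, 61, 67, 71 the conclusion holds.
p = 73: 73 mod 24 = 1 — not in {2, 3, 5, 7, 11, 13, 17, 19, 23}.
Thus p = 73 disproves the claim, and no smaller p works.

p = 73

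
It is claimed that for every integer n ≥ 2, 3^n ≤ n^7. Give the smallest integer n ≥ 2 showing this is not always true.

Check each integer n ≥ 2 in order until 3^n > n^7.
For n = 2, 3, 4, 5, …, 16, 17, 18 the conclusion holds.
n = 19: 3^n = 1162261467 and n^7 = 893871739, so 1162261467 > 893871739.
So n = 19 is the smallest counterexample.

n = 19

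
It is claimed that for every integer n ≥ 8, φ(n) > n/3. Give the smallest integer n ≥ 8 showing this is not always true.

n = 12

A counterexample is any integer n ≥ 8 such that the claim fails; we check each in order.
The first 4 eligible values, up to n = 11, all satisfy the conclusion.
n = 12: φ(12) = 4 and 12/3 = 4, so φ(12) ≤ 12/3.
Thus n = 12 disproves the claim, and no smaller n works.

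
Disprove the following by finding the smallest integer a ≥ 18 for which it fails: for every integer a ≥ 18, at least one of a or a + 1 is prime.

Check each integer a ≥ 18 in order until a, a + 1 are both composite.
For a = 18, 19 the conclusion holds.
a = 20: 20 = 2 × 10; 21 = 3 × 7 — both composite.
Thus a = 20 disproves the claim, and no smaller a works.

a = 20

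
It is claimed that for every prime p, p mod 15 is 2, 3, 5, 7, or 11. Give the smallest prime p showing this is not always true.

For p = 2, 3, 5, 7, 11 the conclusion holds.
p = 13: 13 mod 15 = 13 — not in {2, 3, 5, 7, 11}.
Hence p = 13 is a counterexample.

p = 13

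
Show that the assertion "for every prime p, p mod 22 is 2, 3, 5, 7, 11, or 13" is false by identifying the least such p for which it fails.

For p = 2, 3, 5, 7, 11, 13 the conclusion holds.
p = 17: 17 mod 22 = 17 — not in {2, 3, 5, 7, 11, 13}.

p = 17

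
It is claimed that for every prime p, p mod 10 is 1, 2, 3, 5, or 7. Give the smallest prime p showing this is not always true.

p = 19

A counterexample is any prime p such that the claim fails; we check each in order.
p = 2: 2 mod 10 = 2.
p = 3: 3 mod 10 = 3.
p = 5: 5 mod 10 = 5.
p = 7: 7 mod 10 = 7.
p = 11: 11 mod 10 = 1.
p = 13: 13 mod 10 = 3.
p = 17: 17 mod 10 = 7.
p = 19: 19 mod 10 = 9 — not in {1, 2, 3, 5, 7}.
So p = 19 is the smallest counterexample.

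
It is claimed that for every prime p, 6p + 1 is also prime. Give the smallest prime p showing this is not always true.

Check each prime p in order until 6p + 1 is not prime.
For p = 2, 3, 5, 7, 11, 13, 17 the conclusion holds.
p = 19: 6p + 1 = 115 = 5 × 23, not prime.

p = 19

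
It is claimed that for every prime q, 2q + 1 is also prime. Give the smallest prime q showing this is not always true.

q = 7

We need the least prime q for which 2q + 1 is not prime.
q = 2: 2q + 1 = 5, prime.
q = 3: 2q + 1 = 7, prime.
q = 5: 2q + 1 = 11, prime.
q = 7: 2q + 1 = 15 = 3 × 5, not prime.
Hence q = 7 is a counterexample.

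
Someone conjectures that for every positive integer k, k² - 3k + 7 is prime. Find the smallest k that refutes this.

k = 6

k = 1: k² - 3k + 7 = 5, prime.
k = 2: k² - 3k + 7 = 5, prime.
k = 3: k² - 3k + 7 = 7, prime.
k = 4: k² - 3k + 7 = 11, prime.
k = 5: k² - 3k + 7 = 17, prime.
k = 6: k² - 3k + 7 = 25 = 5 × 5, composite.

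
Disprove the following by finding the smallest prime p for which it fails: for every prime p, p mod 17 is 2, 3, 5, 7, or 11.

p = 13

p = 2: 2 mod 17 = 2.
p = 3: 3 mod 17 = 3.
p = 5: 5 mod 17 = 5.
p = 7: 7 mod 17 = 7.
p = 11: 11 mod 17 = 11.
p = 13: 13 mod 17 = 13 — not in {2, 3, 5, 7, 11}.
So p = 13 is the smallest counterexample.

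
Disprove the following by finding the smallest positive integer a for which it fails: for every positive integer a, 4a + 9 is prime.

a = 3

Check each positive integer a in order until 4a + 9 is not prime.
For a = 1, 2 the conclusion holds.
a = 3: 4a + 9 = 21 = 3 × 7, composite.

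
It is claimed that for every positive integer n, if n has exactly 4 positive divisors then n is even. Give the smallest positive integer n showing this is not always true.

The first 4 eligible values, up to n = 14, all satisfy the conclusion.
n = 15: divisors of 15: 1, 3, 5, 15; 15 is odd.
So n = 15 is the smallest counterexample.

n = 15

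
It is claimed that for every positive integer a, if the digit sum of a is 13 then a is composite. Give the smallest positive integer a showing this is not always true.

Check each positive integer a in order until the digit sum of a is 13 but a is prime.
For a = 49, 58 the conclusion holds.
a = 67: digit sum 13; 67 is prime, not composite.
Hence a = 67 is a counterexample.

a = 67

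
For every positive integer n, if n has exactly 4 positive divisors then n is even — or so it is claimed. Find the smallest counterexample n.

Check each positive integer n in order until n has exactly 4 positive divisors but n is odd.
The first 4 eligible values, up to n = 14, all satisfy the conclusion.
n = 15: divisors of 15: 1, 3, 5, 15; 15 is odd.

n = 15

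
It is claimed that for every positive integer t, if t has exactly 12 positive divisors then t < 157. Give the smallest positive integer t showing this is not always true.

t = 160

For t = 60, 72, 84, 90, …, 140, 150, 156 the conclusion holds.
t = 160: τ(160) = 12; 160 ≥ 157.
So t = 160 is the smallest counterexample.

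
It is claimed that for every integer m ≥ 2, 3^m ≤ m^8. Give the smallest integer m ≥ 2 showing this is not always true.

Check each integer m ≥ 2 in order until 3^m > m^8.
For m = 2, 3, 4, 5, …, 20, 21, 22 the conclusion holds.
m = 23: 3^m = 94143178827 and m^8 = 78310985281, so 94143178827 > 78310985281.
Thus m = 23 disproves the claim, and no smaller m works.

m = 23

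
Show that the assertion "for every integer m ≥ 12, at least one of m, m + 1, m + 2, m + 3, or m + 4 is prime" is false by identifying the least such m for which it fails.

A counterexample is any integer m ≥ 12 such that m, m + 1, m + 2, m + 3, m + 4 are all composite; we check each in order.
For m = 12, 13, 14, 15, …, 21, 22, 23 the conclusion holds.
m = 24: 24 = 2 × 12; 25 = 5 × 5; 26 = 2 × 13; 27 = 3 × 9; 28 = 2 × 14 — all composite.
Hence m = 24 is a counterexample.

m = 24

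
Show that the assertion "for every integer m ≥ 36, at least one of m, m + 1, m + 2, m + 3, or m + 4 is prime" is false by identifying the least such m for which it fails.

m = 48

A counterexample is any integer m ≥ 36 such that m, m + 1, m + 2, m + 3, m + 4 are all composite; we check each in order.
The first 12 eligible values, up to m = 47, all satisfy the conclusion.
m = 48: 48 = 2 × 24; 49 = 7 × 7; 50 = 2 × 25; 51 = 3 × 17; 52 = 2 × 26 — all composite.
So m = 48 is the smallest counterexample.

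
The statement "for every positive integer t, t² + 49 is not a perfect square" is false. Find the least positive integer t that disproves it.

A counterexample is any positive integer t such that t² + 49 is a perfect square; we check each in order.
For t = 1, 2, 3, 4, …, 21, 22, 23 the conclusion holds.
t = 24: 24² + 49 = 625 = 25², a perfect square.
Thus t = 24 disproves the claim, and no smaller t works.

t = 24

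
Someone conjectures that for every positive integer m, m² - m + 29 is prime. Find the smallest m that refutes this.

m = 3

A counterexample is any positive integer m such that m² - m + 29 is not prime; we check each in order.
m = 1: m² - m + 29 = 29, prime.
m = 2: m² - m + 29 = 31, prime.
m = 3: m² - m + 29 = 35 = 5 × 7, composite.
Hence m = 3 is a counterexample.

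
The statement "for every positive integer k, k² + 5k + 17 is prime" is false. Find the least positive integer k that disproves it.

We need the least positive integer k for which k² + 5k + 17 is not prime.
For k = 1, 2, 3, 4, 5, 6, 7 the conclusion holds.
k = 8: k² + 5k + 17 = 121 = 11 × 11, composite.

k = 8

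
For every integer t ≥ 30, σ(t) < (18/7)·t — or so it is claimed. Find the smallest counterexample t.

For t = 30, 31, 32, 33, …, 45, 46, 47 the conclusion holds.
t = 48: σ(48) = 124; 124 ≥ 864/7.

t = 48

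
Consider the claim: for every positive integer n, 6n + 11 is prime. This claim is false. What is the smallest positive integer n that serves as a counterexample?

Check each positive integer n in order until 6n + 11 is not prime.
For n = 1, 2, 3 the conclusion holds.
n = 4: 6n + 11 = 35 = 5 × 7, composite.

n = 4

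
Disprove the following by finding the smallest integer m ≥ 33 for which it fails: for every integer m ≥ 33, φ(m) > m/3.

A counterexample is any integer m ≥ 33 such that the claim fails; we check each in order.
For m = 33, 34, 35 the conclusion holds.
m = 36: φ(36) = 12 and 36/3 = 12, so φ(36) ≤ 36/3.

m = 36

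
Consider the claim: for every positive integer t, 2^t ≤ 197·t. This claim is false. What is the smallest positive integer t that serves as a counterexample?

We need the least positive integer t for which 2^t > 197·t.
The first 11 eligible values, up to t = 11, all satisfy the conclusion.
t = 12: 2^t = 4096 and 197·t = 2364, so 4096 > 2364.

t = 12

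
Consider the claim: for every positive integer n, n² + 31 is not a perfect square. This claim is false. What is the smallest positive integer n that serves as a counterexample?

Check each positive integer n in order until n² + 31 is a perfect square.
The first 14 eligible values, up to n = 14, all satisfy the conclusion.
n = 15: 15² + 31 = 256 = 16², a perfect square.

n = 15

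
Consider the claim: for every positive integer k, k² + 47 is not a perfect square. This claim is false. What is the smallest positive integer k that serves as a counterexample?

k = 23

We need the least positive integer k for which k² + 47 is a perfect square.
The first 22 eligible values, up to k = 22, all satisfy the conclusion.
k = 23: 23² + 47 = 576 = 24², a perfect square.
So k = 23 is the smallest counterexample.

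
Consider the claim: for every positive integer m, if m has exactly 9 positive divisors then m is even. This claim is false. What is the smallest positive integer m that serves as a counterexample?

m = 225

We need the least positive integer m for which m has exactly 9 positive divisors but m is odd.
For m = 36, 100, 196 the conclusion holds.
m = 225: divisors of 225: 9 divisors; 225 is odd.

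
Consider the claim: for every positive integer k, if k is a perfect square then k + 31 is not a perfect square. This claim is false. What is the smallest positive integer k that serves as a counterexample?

Check each positive integer k in order until k is a perfect square but k + 31 is a perfect square.
The first 14 eligible values, up to k = 196, all satisfy the conclusion.
k = 225: 225 = 15² and 225 + 31 = 256 = 16².
Hence k = 225 is a counterexample.

k = 225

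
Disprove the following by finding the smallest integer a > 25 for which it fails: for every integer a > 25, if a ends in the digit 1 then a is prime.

a = 51

We need the least integer a > 25 for which a ends in the digit 1 but a is not prime.
a = 31: 31 ends in 1 and is prime.
a = 41: 41 ends in 1 and is prime.
a = 51: 51 ends in 1; 51 = 3 × 17, composite.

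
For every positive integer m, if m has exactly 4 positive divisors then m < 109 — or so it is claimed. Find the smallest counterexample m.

Check each positive integer m in order until m has exactly 4 positive divisors but the claim fails.
The first 33 eligible values, up to m = 106, all satisfy the conclusion.
m = 111: τ(111) = 4; 111 ≥ 109.
Thus m = 111 disproves the claim, and no smaller m works.

m = 111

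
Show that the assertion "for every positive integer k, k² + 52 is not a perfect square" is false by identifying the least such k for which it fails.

Check each positive integer k in order until k² + 52 is a perfect square.
For k = 1, 2, 3, 4, …, 9, 10, 11 the conclusion holds.
k = 12: 12² + 52 = 196 = 14², a perfect square.
Hence k = 12 is a counterexample.

k = 12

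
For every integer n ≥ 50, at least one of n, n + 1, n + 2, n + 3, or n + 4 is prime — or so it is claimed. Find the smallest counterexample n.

n = 54

A counterexample is any integer n ≥ 50 such that n, n + 1, n + 2, n + 3, n + 4 are all composite; we check each in order.
n = 50: 53 is prime.
n = 51: 53 is prime.
n = 52: 53 is prime.
n = 53: 53 is prime.
n = 54: 54 = 2 × 27; 55 = 5 × 11; 56 = 2 × 28; 57 = 3 × 19; 58 = 2 × 29 — all composite.
So n = 54 is the smallest counterexample.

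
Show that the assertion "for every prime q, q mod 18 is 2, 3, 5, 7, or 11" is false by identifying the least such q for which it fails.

q = 13

q = 2: 2 mod 18 = 2.
q = 3: 3 mod 18 = 3.
q = 5: 5 mod 18 = 5.
q = 7: 7 mod 18 = 7.
q = 11: 11 mod 18 = 11.
q = 13: 13 mod 18 = 13 — not in {2, 3, 5, 7, 11}.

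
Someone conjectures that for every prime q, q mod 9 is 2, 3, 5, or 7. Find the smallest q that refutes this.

For q = 2, 3, 5, 7, 11 the conclusion holds.
q = 13: 13 mod 9 = 4 — not in {2, 3, 5, 7}.

q = 13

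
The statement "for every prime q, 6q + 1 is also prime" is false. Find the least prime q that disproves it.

For q = 2, 3, 5, 7, 11, 13, 17 the conclusion holds.
q = 19: 6q + 1 = 115 = 5 × 23, not prime.

q = 19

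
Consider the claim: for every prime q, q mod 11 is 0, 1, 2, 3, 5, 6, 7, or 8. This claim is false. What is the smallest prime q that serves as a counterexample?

For q = 2, 3, 5, 7, 11, 13, 17, 19, 23, 29 the conclusion holds.
q = 31: 31 mod 11 = 9 — not in {0, 1, 2, 3, 5, 6, 7, 8}.
So q = 31 is the smallest counterexample.

q = 31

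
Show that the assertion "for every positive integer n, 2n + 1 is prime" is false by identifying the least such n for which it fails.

We need the least positive integer n for which 2n + 1 is not prime.
n = 1: 2n + 1 = 3, prime.
n = 2: 2n + 1 = 5, prime.
n = 3: 2n + 1 = 7, prime.
n = 4: 2n + 1 = 9 = 3 × 3, composite.
Hence n = 4 is a counterexample.

n = 4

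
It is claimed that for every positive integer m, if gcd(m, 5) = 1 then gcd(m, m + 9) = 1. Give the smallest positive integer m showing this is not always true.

m = 3

For m = 1, 2 the conclusion holds.
m = 3: gcd(3, 12) = 3.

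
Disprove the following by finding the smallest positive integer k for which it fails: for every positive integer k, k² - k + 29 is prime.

We need the least positive integer k for which k² - k + 29 is not prime.
For k = 1, 2 the conclusion holds.
k = 3: k² - k + 29 = 35 = 5 × 7, composite.

k = 3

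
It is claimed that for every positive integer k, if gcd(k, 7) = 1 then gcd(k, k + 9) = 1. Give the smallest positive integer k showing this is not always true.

Check each positive integer k in order until gcd(k, 7) = 1 but gcd(k, k + 9) > 1.
For k = 1, 2 the conclusion holds.
k = 3: gcd(3, 12) = 3.

k = 3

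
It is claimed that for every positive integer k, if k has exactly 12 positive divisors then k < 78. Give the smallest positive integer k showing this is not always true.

k = 84

We need the least positive integer k for which k has exactly 12 positive divisors but the claim fails.
k = 60: τ(60) = 12; 60 < 78.
k = 72: τ(72) = 12; 72 < 78.
k = 84: τ(84) = 12; 84 ≥ 78.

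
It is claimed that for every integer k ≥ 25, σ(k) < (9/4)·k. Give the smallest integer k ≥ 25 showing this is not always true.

k = 30

We need the least integer k ≥ 25 for which the claim fails.
For k = 25, 26, 27, 28, 29 the conclusion holds.
k = 30: σ(30) = 72; 72 ≥ 135/2.
Hence k = 30 is a counterexample.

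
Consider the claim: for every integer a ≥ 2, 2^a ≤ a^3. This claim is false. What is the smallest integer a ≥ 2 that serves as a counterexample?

a = 10

Check each integer a ≥ 2 in order until 2^a > a^3.
For a = 2, 3, 4, 5, 6, 7, 8, 9 the conclusion holds.
a = 10: 2^a = 1024 and a^3 = 1000, so 1024 > 1000.
So a = 10 is the smallest counterexample.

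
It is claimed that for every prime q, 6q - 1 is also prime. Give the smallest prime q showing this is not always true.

q = 11

q = 2: 6q - 1 = 11, prime.
q = 3: 6q - 1 = 17, prime.
q = 5: 6q - 1 = 29, prime.
q = 7: 6q - 1 = 41, prime.
q = 11: 6q - 1 = 65 = 5 × 13, not prime.
Hence q = 11 is a counterexample.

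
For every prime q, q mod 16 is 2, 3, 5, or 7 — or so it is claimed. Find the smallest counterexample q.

q = 11

We need the least prime q for which the claim fails.
q = 2: 2 mod 16 = 2.
q = 3: 3 mod 16 = 3.
q = 5: 5 mod 16 = 5.
q = 7: 7 mod 16 = 7.
q = 11: 11 mod 16 = 11 — not in {2, 3, 5, 7}.
Hence q = 11 is a counterexample.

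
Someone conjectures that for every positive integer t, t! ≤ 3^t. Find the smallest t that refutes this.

t = 7

t = 1: t! = 1 and 3^t = 3, so 1 ≤ 3.
t = 2: t! = 2 and 3^t = 9, so 2 ≤ 9.
t = 3: t! = 6 and 3^t = 27, so 6 ≤ 27.
t = 4: t! = 24 and 3^t = 81, so 24 ≤ 81.
t = 5: t! = 120 and 3^t = 243, so 120 ≤ 243.
t = 6: t! = 720 and 3^t = 729, so 720 ≤ 729.
t = 7: t! = 5040 and 3^t = 2187, so 5040 > 2187.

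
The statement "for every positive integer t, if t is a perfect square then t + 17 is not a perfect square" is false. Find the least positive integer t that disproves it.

t = 64

For t = 1, 4, 9, 16, 25, 36, 49 the conclusion holds.
t = 64: 64 = 8² and 64 + 17 = 81 = 9².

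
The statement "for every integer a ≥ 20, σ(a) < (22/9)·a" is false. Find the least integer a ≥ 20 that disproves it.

A counterexample is any integer a ≥ 20 such that the claim fails; we check each in order.
The first 4 eligible values, up to a = 23, all satisfy the conclusion.
a = 24: σ(24) = 60; 60 ≥ 176/3.

a = 24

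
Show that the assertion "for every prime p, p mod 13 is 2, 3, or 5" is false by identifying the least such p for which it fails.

Check each prime p in order until the claim fails.
p = 2: 2 mod 13 = 2.
p = 3: 3 mod 13 = 3.
p = 5: 5 mod 13 = 5.
p = 7: 7 mod 13 = 7 — not in {2, 3, 5}.

p = 7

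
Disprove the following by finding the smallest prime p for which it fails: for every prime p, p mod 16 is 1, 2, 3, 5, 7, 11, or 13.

p = 31

For p = 2, 3, 5, 7, 11, 13, 17, 19, 23, 29 the conclusion holds.
p = 31: 31 mod 16 = 15 — not in {1, 2, 3, 5, 7, 11, 13}.
Hence p = 31 is a counterexample.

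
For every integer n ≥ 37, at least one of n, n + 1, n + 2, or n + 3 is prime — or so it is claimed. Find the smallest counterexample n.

Check each integer n ≥ 37 in order until n, n + 1, n + 2, n + 3 are all composite.
For n = 37, 38, 39, 40, …, 45, 46, 47 the conclusion holds.
n = 48: 48 = 2 × 24; 49 = 7 × 7; 50 = 2 × 25; 51 = 3 × 17 — all composite.
Thus n = 48 disproves the claim, and no smaller n works.

n = 48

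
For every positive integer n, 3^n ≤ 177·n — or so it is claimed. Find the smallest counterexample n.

n = 7

We need the least positive integer n for which 3^n > 177·n.
n = 1: 3^n = 3 and 177·n = 177, so 3 ≤ 177.
n = 2: 3^n = 9 and 177·n = 354, so 9 ≤ 354.
n = 3: 3^n = 27 and 177·n = 531, so 27 ≤ 531.
n = 4: 3^n = 81 and 177·n = 708, so 81 ≤ 708.
n = 5: 3^n = 243 and 177·n = 885, so 243 ≤ 885.
n = 6: 3^n = 729 and 177·n = 1062, so 729 ≤ 1062.
n = 7: 3^n = 2187 and 177·n = 1239, so 2187 > 1239.
Thus n = 7 disproves the claim, and no smaller n works.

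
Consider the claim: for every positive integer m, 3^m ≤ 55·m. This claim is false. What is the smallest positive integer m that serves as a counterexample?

m = 6

For m = 1, 2, 3, 4, 5 the conclusion holds.
m = 6: 3^m = 729 and 55·m = 330, so 729 > 330.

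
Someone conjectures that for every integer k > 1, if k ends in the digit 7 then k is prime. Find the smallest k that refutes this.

Check each integer k > 1 in order until k ends in the digit 7 but k is not prime.
k = 7: 7 ends in 7 and is prime.
k = 17: 17 ends in 7 and is prime.
k = 27: 27 ends in 7; 27 = 3 × 9, composite.

k = 27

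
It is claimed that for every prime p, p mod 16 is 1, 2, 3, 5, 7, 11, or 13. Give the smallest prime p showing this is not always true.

A counterexample is any prime p such that the claim fails; we check each in order.
For p = 2, 3, 5, 7, 11, 13, 17, 19, 23, 29 the conclusion holds.
p = 31: 31 mod 16 = 15 — not in {1, 2, 3, 5, 7, 11, 13}.
Hence p = 31 is a counterexample.

p = 31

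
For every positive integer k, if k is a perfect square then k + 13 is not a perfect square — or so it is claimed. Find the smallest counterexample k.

k = 1: 1 + 13 = 14, not a perfect square.
k = 4: 4 + 13 = 17, not a perfect square.
k = 9: 9 + 13 = 22, not a perfect square.
k = 16: 16 + 13 = 29, not a perfect square.
k = 25: 25 + 13 = 38, not a perfect square.
k = 36: 36 = 6² and 36 + 13 = 49 = 7².
Hence k = 36 is a counterexample.

k = 36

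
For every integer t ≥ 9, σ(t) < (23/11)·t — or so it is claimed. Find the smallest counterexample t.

t = 12

Check each integer t ≥ 9 in order until the claim fails.
t = 9: σ(9) = 13; 13 < 207/11.
t = 10: σ(10) = 18; 18 < 230/11.
t = 11: σ(11) = 12; 12 < 23.
t = 12: σ(12) = 28; 28 ≥ 276/11.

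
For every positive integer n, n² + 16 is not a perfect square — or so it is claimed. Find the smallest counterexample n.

A counterexample is any positive integer n such that n² + 16 is a perfect square; we check each in order.
For n = 1, 2 the conclusion holds.
n = 3: 3² + 16 = 25 = 5², a perfect square.

n = 3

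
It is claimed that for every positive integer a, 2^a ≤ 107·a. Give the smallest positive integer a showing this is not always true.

Check each positive integer a in order until 2^a > 107·a.
For a = 1, 2, 3, 4, 5, 6, 7, 8, 9, 10 the conclusion holds.
a = 11: 2^a = 2048 and 107·a = 1177, so 2048 > 1177.

a = 11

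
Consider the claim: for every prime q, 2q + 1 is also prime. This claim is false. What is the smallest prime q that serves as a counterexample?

q = 7

For q = 2, 3, 5 the conclusion holds.
q = 7: 2q + 1 = 15 = 3 × 5, not prime.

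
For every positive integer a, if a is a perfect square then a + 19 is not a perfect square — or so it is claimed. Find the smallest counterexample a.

A counterexample is any positive integer a such that a is a perfect square but a + 19 is a perfect square; we check each in order.
For a = 1, 4, 9, 16, 25, 36, 49, 64 the conclusion holds.
a = 81: 81 = 9² and 81 + 19 = 100 = 10².

a = 81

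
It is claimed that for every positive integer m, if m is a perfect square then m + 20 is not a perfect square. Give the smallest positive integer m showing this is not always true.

For m = 1, 4, 9 the conclusion holds.
m = 16: 16 = 4² and 16 + 20 = 36 = 6².
So m = 16 is the smallest counterexample.

m = 16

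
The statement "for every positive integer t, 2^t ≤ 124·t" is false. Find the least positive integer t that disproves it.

t = 11

Check each positive integer t in order until 2^t > 124·t.
For t = 1, 2, 3, 4, 5, 6, 7, 8, 9, 10 the conclusion holds.
t = 11: 2^t = 2048 and 124·t = 1364, so 2048 > 1364.
Thus t = 11 disproves the claim, and no smaller t works.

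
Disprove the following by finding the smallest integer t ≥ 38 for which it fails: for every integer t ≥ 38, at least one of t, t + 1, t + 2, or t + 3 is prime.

t = 48

We need the least integer t ≥ 38 for which t, t + 1, t + 2, t + 3 are all composite.
For t = 38, 39, 40, 41, 42, 43, 44, 45, 46, 47 the conclusion holds.
t = 48: 48 = 2 × 24; 49 = 7 × 7; 50 = 2 × 25; 51 = 3 × 17 — all composite.
Hence t = 48 is a counterexample.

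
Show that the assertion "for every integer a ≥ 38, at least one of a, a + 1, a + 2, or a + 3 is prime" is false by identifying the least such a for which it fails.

a = 48

For a = 38, 39, 40, 41, 42, 43, 44, 45, 46, 47 the conclusion holds.
a = 48: 48 = 2 × 24; 49 = 7 × 7; 50 = 2 × 25; 51 = 3 × 17 — all composite.
Thus a = 48 disproves the claim, and no smaller a works.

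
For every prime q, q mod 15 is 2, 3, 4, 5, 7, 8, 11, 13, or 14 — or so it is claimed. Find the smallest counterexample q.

q = 31

For q = 2, 3, 5, 7, 11, 13, 17, 19, 23, 29 the conclusion holds.
q = 31: 31 mod 15 = 1 — not in {2, 3, 4, 5, 7, 8, 11, 13, 14}.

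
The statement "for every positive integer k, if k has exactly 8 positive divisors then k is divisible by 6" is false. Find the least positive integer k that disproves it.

k = 40

A counterexample is any positive integer k such that k has exactly 8 positive divisors but k is not divisible by 6; we check each in order.
k = 24: τ(24) = 8; 24 mod 6 = 0.
k = 30: τ(30) = 8; 30 mod 6 = 0.
k = 40: τ(40) = 8; 40 mod 6 = 4.
So k = 40 is the smallest counterexample.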